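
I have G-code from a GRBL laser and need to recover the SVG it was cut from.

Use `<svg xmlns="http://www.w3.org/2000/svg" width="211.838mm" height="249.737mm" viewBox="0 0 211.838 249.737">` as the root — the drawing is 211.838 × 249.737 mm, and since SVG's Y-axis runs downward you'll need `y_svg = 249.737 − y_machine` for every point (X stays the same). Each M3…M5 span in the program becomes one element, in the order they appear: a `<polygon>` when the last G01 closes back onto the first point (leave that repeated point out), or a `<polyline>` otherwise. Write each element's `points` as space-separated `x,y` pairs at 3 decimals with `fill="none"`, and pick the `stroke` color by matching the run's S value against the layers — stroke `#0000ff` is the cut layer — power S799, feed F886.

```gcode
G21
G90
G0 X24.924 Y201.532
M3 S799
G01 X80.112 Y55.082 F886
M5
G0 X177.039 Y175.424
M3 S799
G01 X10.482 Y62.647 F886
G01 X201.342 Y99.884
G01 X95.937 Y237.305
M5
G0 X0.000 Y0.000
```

Each laser-on run becomes one SVG element. Flip Y back into SVG space with y_svg = 249.737 − y_machine. Every run uses S799, so all elements get stroke `#0000ff` (cut).

Run 1: The run is open, so emit a `<polyline>` with points (Y-flipped): 24.924,48.205 80.112,194.655.

Run 2: The run is open, so emit a `<polyline>` with points (Y-flipped): 177.039,74.313 10.482,187.090 201.342,149.853 95.937,12.432.

<svg xmlns="http://www.w3.org/2000/svg" width="211.838mm" height="249.737mm" viewBox="0 0 211.838 249.737">
  <polyline points="24.924,48.205 80.112,194.655" fill="none" stroke="#0000ff"/>
  <polyline points="177.039,74.313 10.482,187.090 201.342,149.853 95.937,12.432" fill="none" stroke="#0000ff"/>
</svg>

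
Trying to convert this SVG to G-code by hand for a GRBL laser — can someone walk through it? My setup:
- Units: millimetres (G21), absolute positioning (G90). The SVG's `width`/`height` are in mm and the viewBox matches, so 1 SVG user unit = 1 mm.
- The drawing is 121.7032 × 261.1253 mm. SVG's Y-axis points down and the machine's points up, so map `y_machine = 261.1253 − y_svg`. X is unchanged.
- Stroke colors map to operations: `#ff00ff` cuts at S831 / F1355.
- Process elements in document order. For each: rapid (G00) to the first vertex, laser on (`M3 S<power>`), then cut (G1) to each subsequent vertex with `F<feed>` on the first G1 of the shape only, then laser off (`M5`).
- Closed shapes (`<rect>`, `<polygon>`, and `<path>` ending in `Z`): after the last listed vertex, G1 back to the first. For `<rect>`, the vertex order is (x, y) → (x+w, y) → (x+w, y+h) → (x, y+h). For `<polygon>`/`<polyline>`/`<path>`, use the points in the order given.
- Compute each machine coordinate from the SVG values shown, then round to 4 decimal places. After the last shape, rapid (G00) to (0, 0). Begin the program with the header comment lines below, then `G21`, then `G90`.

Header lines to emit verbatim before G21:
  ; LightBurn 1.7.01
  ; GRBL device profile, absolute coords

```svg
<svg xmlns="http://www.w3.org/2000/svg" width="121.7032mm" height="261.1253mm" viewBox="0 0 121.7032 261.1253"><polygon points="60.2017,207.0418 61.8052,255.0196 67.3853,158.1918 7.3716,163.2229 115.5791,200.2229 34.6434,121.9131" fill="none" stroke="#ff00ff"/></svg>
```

Since the viewBox matches the mm dimensions, user units are millimetres directly. The only transform is the Y-flip y_m = 261.1253 − y_svg.

Shape 1 is a closed polygon drawn with `<polygon>`. Its stroke #ff00ff means cut at S831, F1355. After flipping Y the toolpath is (60.2017,54.0835) → (61.8052,6.1057) → (67.3853,102.9335) → (7.3716,97.9024) → (115.5791,60.9024) → (34.6434,139.2122) → (60.2017,54.0835), returning to the start.

; LightBurn 1.7.01
; GRBL device profile, absolute coords
G21
G90
G00 X60.2017 Y54.0835
M3 S831
G1 X61.8052 Y6.1057 F1355
G1 X67.3853 Y102.9335
G1 X7.3716 Y97.9024
G1 X115.5791 Y60.9024
G1 X34.6434 Y139.2122
G1 X60.2017 Y54.0835
M5
G00 X0.0000 Y0.0000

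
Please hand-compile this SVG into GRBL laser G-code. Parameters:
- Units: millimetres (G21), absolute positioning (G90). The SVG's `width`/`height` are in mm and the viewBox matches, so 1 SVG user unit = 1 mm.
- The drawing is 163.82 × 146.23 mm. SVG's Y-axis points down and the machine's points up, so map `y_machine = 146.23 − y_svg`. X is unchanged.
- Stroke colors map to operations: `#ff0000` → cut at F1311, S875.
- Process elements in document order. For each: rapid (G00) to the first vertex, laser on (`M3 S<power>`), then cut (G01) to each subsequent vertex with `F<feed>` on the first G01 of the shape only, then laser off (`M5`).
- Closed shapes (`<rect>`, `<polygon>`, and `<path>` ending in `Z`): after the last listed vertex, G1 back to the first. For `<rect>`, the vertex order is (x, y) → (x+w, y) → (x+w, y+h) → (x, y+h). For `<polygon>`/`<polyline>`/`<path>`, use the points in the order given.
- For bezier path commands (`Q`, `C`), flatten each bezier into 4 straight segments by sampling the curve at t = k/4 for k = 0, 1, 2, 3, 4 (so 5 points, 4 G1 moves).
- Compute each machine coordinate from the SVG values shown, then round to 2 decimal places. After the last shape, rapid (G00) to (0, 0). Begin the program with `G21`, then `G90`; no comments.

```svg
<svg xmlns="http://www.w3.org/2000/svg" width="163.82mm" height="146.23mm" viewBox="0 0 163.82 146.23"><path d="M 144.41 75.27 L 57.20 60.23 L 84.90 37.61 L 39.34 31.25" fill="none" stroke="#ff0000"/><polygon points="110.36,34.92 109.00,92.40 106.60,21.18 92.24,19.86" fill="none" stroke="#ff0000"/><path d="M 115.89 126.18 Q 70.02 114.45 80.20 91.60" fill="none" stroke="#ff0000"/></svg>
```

G21
G90
G00 X144.41 Y70.96
M3 S875
G01 X57.20 Y86.00 F1311
G01 X84.90 Y108.62
G01 X39.34 Y114.98
M5
G00 X110.36 Y111.31
M3 S875
G01 X109.00 Y53.83 F1311
G01 X106.60 Y125.05
G01 X92.24 Y126.37
G01 X110.36 Y111.31
M5
G00 X115.89 Y20.05
M3 S875
G01 X96.46 Y26.61 F1311
G01 X84.03 Y34.56
G01 X78.61 Y43.90
G01 X80.20 Y54.63
M5
G00 X0.00 Y0.00

Since the viewBox matches the mm dimensions, user units are millimetres directly. The only transform is the Y-flip y_m = 146.23 − y_svg.

Shape 1 is a open polyline drawn with `<path>`. Its stroke #ff0000 means cut at S875, F1311. After flipping Y the toolpath is (144.41,70.96) → (57.20,86.00) → (84.90,108.62) → (39.34,114.98).

Shape 2 is a closed polygon drawn with `<polygon>`. Its stroke #ff0000 means cut at S875, F1311. After flipping Y the toolpath is (110.36,111.31) → (109.00,53.83) → (106.60,125.05) → (92.24,126.37) → (110.36,111.31), returning to the start.

Shape 3 is a quadratic bezier drawn with `<path>`. Its stroke #ff0000 means cut at S875, F1311. After flipping Y the toolpath is (115.89,20.05) → (96.46,26.61) → (84.03,34.56) → (78.61,43.90) → (80.20,54.63).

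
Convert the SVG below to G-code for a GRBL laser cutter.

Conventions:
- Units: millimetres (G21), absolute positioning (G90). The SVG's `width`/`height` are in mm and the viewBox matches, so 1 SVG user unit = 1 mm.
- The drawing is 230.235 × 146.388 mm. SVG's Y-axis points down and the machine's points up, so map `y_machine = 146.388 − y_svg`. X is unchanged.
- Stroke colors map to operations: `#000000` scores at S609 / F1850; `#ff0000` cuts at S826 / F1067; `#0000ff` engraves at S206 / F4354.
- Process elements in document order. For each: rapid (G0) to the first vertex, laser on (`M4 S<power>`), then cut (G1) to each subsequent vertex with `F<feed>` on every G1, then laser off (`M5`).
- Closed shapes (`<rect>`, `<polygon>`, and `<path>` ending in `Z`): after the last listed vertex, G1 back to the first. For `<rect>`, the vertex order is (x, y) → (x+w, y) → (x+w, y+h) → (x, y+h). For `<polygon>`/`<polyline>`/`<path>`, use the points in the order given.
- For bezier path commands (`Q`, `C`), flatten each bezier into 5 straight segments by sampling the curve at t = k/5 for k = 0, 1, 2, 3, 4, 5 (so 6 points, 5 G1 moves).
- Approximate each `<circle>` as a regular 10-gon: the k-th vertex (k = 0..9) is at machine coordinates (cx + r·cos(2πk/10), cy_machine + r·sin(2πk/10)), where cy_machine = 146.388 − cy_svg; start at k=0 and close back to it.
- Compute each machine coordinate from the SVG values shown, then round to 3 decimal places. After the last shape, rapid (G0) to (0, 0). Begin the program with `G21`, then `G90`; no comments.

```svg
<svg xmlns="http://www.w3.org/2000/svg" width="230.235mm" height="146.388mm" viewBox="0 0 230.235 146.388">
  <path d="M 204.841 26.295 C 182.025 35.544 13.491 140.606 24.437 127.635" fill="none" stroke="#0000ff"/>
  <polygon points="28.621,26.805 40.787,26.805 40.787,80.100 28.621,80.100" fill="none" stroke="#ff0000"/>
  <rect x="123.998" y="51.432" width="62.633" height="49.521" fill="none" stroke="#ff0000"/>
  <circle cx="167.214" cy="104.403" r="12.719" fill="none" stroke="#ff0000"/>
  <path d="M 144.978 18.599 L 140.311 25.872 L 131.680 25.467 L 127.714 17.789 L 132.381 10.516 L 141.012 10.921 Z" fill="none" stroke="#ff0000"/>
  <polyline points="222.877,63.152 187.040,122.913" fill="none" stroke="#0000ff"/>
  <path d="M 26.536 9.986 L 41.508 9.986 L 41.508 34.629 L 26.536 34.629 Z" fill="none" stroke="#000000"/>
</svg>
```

1 u = 1 mm; y_m = 146.388 − y.

[1] `<path>` cubic bezier, #0000ff→engrave S206 F4354: (204.841,120.093) → (176.267,104.757) → (128.330,76.690) → (76.640,46.157) → (36.805,23.424) → (24.437,18.753)

[2] `<polygon>` rectangle, #ff0000→cut S826 F1067: (28.621,119.583) → (40.787,119.583) → (40.787,66.288) → (28.621,66.288) → (28.621,119.583) (closed)

[3] `<rect>` rectangle, #ff0000→cut S826 F1067: (123.998,94.956) → (186.631,94.956) → (186.631,45.435) → (123.998,45.435) → (123.998,94.956) (closed)

[4] `<circle>` circle, #ff0000→cut S826 F1067: (179.933,41.985) → (177.504,49.461) → (171.144,54.081) → (163.284,54.081) → (156.924,49.461) → (154.495,41.985) → (156.924,34.509) → (163.284,29.889) → (171.144,29.889) → (177.504,34.509) → (179.933,41.985) (closed)

[5] `<path>` regular polygon, #ff0000→cut S826 F1067: (144.978,127.789) → (140.311,120.516) → (131.680,120.921) → (127.714,128.599) → (132.381,135.872) → (141.012,135.467) → (144.978,127.789) (closed)

[6] `<polyline>` line segment, #0000ff→engrave S206 F4354: (222.877,83.236) → (187.040,23.475)

[7] `<path>` rectangle, #000000→score S609 F1850: (26.536,136.402) → (41.508,136.402) → (41.508,111.759) → (26.536,111.759) → (26.536,136.402) (closed)

G21
G90
G0 X204.841 Y120.093
M4 S206
G1 X176.267 Y104.757 F4354
G1 X128.330 Y76.690 F4354
G1 X76.640 Y46.157 F4354
G1 X36.805 Y23.424 F4354
G1 X24.437 Y18.753 F4354
M5
G0 X28.621 Y119.583
M4 S826
G1 X40.787 Y119.583 F1067
G1 X40.787 Y66.288 F1067
G1 X28.621 Y66.288 F1067
G1 X28.621 Y119.583 F1067
M5
G0 X123.998 Y94.956
M4 S826
G1 X186.631 Y94.956 F1067
G1 X186.631 Y45.435 F1067
G1 X123.998 Y45.435 F1067
G1 X123.998 Y94.956 F1067
M5
G0 X179.933 Y41.985
M4 S826
G1 X177.504 Y49.461 F1067
G1 X171.144 Y54.081 F1067
G1 X163.284 Y54.081 F1067
G1 X156.924 Y49.461 F1067
G1 X154.495 Y41.985 F1067
G1 X156.924 Y34.509 F1067
G1 X163.284 Y29.889 F1067
G1 X171.144 Y29.889 F1067
G1 X177.504 Y34.509 F1067
G1 X179.933 Y41.985 F1067
M5
G0 X144.978 Y127.789
M4 S826
G1 X140.311 Y120.516 F1067
G1 X131.680 Y120.921 F1067
G1 X127.714 Y128.599 F1067
G1 X132.381 Y135.872 F1067
G1 X141.012 Y135.467 F1067
G1 X144.978 Y127.789 F1067
M5
G0 X222.877 Y83.236
M4 S206
G1 X187.040 Y23.475 F4354
M5
G0 X26.536 Y136.402
M4 S609
G1 X41.508 Y136.402 F1850
G1 X41.508 Y111.759 F1850
G1 X26.536 Y111.759 F1850
G1 X26.536 Y136.402 F1850
M5
G0 X0.000 Y0.000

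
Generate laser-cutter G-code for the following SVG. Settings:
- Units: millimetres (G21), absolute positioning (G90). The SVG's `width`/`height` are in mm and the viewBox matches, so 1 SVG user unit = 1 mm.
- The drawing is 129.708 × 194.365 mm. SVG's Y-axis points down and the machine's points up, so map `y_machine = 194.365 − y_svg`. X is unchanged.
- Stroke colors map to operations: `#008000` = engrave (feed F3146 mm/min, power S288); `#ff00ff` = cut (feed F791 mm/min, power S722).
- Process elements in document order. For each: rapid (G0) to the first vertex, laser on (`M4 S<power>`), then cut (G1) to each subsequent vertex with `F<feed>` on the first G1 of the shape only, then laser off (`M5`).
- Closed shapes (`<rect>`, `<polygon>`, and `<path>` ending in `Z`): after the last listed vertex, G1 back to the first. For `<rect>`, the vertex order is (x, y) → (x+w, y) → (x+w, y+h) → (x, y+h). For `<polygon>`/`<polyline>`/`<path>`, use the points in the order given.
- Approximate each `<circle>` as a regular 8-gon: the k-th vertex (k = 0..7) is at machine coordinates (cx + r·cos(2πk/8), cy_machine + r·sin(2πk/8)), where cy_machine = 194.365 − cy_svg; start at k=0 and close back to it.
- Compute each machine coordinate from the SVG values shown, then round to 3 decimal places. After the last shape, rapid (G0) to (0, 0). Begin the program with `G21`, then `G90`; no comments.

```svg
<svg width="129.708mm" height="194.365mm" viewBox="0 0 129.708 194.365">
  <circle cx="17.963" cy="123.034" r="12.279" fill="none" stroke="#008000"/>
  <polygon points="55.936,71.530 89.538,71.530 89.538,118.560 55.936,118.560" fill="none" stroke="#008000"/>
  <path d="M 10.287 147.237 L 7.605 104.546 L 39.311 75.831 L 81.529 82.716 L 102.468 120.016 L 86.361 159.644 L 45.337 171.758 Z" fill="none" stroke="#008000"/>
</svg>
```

G21
G90
G0 X30.242 Y71.331
M4 S288
G1 X26.646 Y80.014 F3146
G1 X17.963 Y83.610
G1 X9.280 Y80.014
G1 X5.684 Y71.331
G1 X9.280 Y62.648
G1 X17.963 Y59.052
G1 X26.646 Y62.648
G1 X30.242 Y71.331
M5
G0 X55.936 Y122.835
M4 S288
G1 X89.538 Y122.835 F3146
G1 X89.538 Y75.805
G1 X55.936 Y75.805
G1 X55.936 Y122.835
M5
G0 X10.287 Y47.128
M4 S288
G1 X7.605 Y89.819 F3146
G1 X39.311 Y118.534
G1 X81.529 Y111.649
G1 X102.468 Y74.349
G1 X86.361 Y34.721
G1 X45.337 Y22.607
G1 X10.287 Y47.128
M5
G0 X0.000 Y0.000

viewBox `0 0 129.708 194.365` with mm width/height → 1 unit = 1 mm. Flip: y_m = 194.365 − y_svg.

**Shape 1** — `<circle>` circle, stroke `#008000` → engrave (S288, F3146). Machine vertices: (30.242,71.331) → (26.646,80.014) → (17.963,83.610) → (9.280,80.014) → (5.684,71.331) → (9.280,62.648) → (17.963,59.052) → (26.646,62.648) → (30.242,71.331). Closed: final G1 returns to the first vertex.

**Shape 2** — `<polygon>` rectangle, stroke `#008000` → engrave (S288, F3146). Machine vertices: (55.936,122.835) → (89.538,122.835) → (89.538,75.805) → (55.936,75.805) → (55.936,122.835). Closed: final G1 returns to the first vertex.

**Shape 3** — `<path>` regular polygon, stroke `#008000` → engrave (S288, F3146). Machine vertices: (10.287,47.128) → (7.605,89.819) → (39.311,118.534) → (81.529,111.649) → (102.468,74.349) → (86.361,34.721) → (45.337,22.607) → (10.287,47.128). Closed: final G1 returns to the first vertex.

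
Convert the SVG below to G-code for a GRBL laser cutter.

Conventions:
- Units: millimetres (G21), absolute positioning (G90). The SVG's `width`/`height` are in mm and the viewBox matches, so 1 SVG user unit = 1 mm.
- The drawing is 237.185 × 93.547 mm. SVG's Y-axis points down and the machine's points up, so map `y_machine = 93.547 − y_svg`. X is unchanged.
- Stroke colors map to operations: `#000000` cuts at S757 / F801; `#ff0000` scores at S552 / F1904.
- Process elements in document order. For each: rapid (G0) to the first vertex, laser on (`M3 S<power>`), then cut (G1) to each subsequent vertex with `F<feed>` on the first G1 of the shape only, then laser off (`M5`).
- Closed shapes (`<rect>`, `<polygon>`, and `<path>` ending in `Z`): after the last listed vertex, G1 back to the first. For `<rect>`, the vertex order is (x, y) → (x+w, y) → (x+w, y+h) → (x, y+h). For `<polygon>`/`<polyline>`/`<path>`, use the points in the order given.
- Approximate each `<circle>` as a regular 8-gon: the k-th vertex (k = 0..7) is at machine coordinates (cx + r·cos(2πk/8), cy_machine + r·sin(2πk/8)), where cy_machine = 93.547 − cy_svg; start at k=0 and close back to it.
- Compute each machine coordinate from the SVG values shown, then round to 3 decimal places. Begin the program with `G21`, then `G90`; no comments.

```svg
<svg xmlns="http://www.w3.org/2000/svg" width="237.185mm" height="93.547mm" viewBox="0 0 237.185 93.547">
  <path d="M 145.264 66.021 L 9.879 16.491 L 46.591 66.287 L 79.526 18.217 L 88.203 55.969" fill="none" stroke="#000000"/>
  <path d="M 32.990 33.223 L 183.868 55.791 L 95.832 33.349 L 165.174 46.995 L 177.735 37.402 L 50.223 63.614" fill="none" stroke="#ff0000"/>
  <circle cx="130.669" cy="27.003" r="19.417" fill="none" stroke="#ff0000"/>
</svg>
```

G21
G90
G0 X145.264 Y27.526
M3 S757
G1 X9.879 Y77.056 F801
G1 X46.591 Y27.260
G1 X79.526 Y75.330
G1 X88.203 Y37.578
M5
G0 X32.990 Y60.324
M3 S552
G1 X183.868 Y37.756 F1904
G1 X95.832 Y60.198
G1 X165.174 Y46.552
G1 X177.735 Y56.145
G1 X50.223 Y29.933
M5
G0 X150.086 Y66.544
M3 S552
G1 X144.399 Y80.274 F1904
G1 X130.669 Y85.961
G1 X116.939 Y80.274
G1 X111.252 Y66.544
G1 X116.939 Y52.814
G1 X130.669 Y47.127
G1 X144.399 Y52.814
G1 X150.086 Y66.544
M5

Since the viewBox matches the mm dimensions, user units are millimetres directly. The only transform is the Y-flip y_m = 93.547 − y_svg.

Shape 1 is a open polyline drawn with `<path>`. Its stroke #000000 means cut at S757, F801. After flipping Y the toolpath is (145.264,27.526) → (9.879,77.056) → (46.591,27.260) → (79.526,75.330) → (88.203,37.578).

Shape 2 is a open polyline drawn with `<path>`. Its stroke #ff0000 means score at S552, F1904. After flipping Y the toolpath is (32.990,60.324) → (183.868,37.756) → (95.832,60.198) → (165.174,46.552) → (177.735,56.145) → (50.223,29.933).

Shape 3 is a circle drawn with `<circle>`. Its stroke #ff0000 means score at S552, F1904. After flipping Y the toolpath is (150.086,66.544) → (144.399,80.274) → (130.669,85.961) → (116.939,80.274) → (111.252,66.544) → (116.939,52.814) → (130.669,47.127) → (144.399,52.814) → (150.086,66.544), returning to the start.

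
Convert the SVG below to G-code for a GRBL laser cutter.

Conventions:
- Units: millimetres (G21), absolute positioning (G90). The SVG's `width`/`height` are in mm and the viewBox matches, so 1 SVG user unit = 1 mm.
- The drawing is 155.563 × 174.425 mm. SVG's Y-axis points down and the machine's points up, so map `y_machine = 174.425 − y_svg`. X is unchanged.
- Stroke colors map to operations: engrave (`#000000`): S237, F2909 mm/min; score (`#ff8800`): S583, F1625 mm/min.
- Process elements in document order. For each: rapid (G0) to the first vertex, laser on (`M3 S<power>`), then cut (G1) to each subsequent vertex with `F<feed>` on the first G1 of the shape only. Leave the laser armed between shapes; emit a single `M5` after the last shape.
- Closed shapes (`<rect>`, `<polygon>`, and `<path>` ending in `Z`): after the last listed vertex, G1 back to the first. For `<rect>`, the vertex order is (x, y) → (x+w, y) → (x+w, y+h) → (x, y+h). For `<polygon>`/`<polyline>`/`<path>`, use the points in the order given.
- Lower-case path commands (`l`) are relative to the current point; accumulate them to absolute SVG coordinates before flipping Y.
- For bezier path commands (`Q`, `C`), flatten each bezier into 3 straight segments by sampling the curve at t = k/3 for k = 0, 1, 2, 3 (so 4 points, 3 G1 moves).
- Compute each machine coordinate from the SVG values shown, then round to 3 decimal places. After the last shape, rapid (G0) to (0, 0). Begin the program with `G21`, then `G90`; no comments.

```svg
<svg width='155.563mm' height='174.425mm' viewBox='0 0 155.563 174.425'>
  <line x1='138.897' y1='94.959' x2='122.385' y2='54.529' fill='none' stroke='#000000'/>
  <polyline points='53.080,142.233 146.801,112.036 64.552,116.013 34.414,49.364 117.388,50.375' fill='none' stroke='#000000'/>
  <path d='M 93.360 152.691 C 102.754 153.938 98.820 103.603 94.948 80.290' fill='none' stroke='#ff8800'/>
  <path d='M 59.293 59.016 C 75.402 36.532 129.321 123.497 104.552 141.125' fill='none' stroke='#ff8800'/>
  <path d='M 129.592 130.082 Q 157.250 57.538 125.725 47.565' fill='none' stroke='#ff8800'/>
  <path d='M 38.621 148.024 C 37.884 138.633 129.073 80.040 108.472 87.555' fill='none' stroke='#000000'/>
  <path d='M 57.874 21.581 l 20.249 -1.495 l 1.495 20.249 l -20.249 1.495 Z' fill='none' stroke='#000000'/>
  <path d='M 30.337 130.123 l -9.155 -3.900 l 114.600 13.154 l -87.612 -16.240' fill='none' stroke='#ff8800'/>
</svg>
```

1 u = 1 mm; y_m = 174.425 − y.

[1] `<line>` line segment, #000000→engrave S237 F2909: (138.897,79.466) → (122.385,119.896)

[2] `<polyline>` open polyline, #000000→engrave S237 F2909: (53.080,32.192) → (146.801,62.389) → (64.552,58.412) → (34.414,125.061) → (117.388,124.050)

[3] `<path>` cubic bezier, #ff8800→score S583 F1625: (93.360,21.734) → (98.807,34.770) → (98.345,64.726) → (94.948,94.135)

[4] `<path>` cubic bezier, #ff8800→score S583 F1625: (59.293,115.409) → (83.691,108.032) → (107.406,67.419) → (104.552,33.300)

[5] `<path>` quadratic bezier, #ff8800→score S583 F1625: (129.592,44.343) → (141.455,85.753) → (140.166,113.259) → (125.725,126.860)

[6] `<path>` cubic bezier, #000000→engrave S237 F2909: (38.621,26.401) → (60.981,47.922) → (99.355,76.620) → (108.472,86.870)

[7] `<path>` regular polygon, #000000→engrave S237 F2909: (57.874,152.844) → (78.123,154.339) → (79.618,134.090) → (59.369,132.595) → (57.874,152.844) (closed)

[8] `<path>` open polyline, #ff8800→score S583 F1625: (30.337,44.302) → (21.182,48.202) → (135.782,35.048) → (48.170,51.288)

G21
G90
G0 X138.897 Y79.466
M3 S237
G1 X122.385 Y119.896 F2909
G0 X53.080 Y32.192
M3 S237
G1 X146.801 Y62.389 F2909
G1 X64.552 Y58.412
G1 X34.414 Y125.061
G1 X117.388 Y124.050
G0 X93.360 Y21.734
M3 S583
G1 X98.807 Y34.770 F1625
G1 X98.345 Y64.726
G1 X94.948 Y94.135
G0 X59.293 Y115.409
M3 S583
G1 X83.691 Y108.032 F1625
G1 X107.406 Y67.419
G1 X104.552 Y33.300
G0 X129.592 Y44.343
M3 S583
G1 X141.455 Y85.753 F1625
G1 X140.166 Y113.259
G1 X125.725 Y126.860
G0 X38.621 Y26.401
M3 S237
G1 X60.981 Y47.922 F2909
G1 X99.355 Y76.620
G1 X108.472 Y86.870
G0 X57.874 Y152.844
M3 S237
G1 X78.123 Y154.339 F2909
G1 X79.618 Y134.090
G1 X59.369 Y132.595
G1 X57.874 Y152.844
G0 X30.337 Y44.302
M3 S583
G1 X21.182 Y48.202 F1625
G1 X135.782 Y35.048
G1 X48.170 Y51.288
M5
G0 X0.000 Y0.000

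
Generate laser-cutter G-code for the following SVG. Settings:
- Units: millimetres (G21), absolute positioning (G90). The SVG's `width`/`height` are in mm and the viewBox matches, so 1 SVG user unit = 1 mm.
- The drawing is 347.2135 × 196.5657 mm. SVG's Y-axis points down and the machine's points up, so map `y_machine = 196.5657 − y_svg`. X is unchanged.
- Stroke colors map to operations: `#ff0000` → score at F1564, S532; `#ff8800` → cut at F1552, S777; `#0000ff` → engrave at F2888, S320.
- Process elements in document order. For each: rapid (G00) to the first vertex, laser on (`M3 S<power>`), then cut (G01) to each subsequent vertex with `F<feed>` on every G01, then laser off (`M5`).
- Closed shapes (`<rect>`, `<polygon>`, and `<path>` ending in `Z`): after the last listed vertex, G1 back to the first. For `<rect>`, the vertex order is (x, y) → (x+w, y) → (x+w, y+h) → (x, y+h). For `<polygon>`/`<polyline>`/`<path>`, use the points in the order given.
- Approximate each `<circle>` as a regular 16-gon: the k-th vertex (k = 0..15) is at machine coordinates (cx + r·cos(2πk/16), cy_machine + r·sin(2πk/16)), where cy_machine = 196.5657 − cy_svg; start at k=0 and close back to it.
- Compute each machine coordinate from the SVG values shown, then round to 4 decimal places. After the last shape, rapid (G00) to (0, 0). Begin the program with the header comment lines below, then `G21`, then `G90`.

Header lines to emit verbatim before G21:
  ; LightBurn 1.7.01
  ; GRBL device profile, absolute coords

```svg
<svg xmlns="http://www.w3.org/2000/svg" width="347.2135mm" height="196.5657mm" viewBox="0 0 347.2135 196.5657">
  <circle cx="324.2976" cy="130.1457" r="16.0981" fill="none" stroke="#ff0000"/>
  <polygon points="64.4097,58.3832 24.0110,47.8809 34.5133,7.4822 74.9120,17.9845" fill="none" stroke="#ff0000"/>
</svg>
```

; LightBurn 1.7.01
; GRBL device profile, absolute coords
G21
G90
G00 X340.3957 Y66.4200
M3 S532
G01 X339.1703 Y72.5805 F1564
G01 X335.6807 Y77.8031 F1564
G01 X330.4581 Y81.2927 F1564
G01 X324.2976 Y82.5181 F1564
G01 X318.1371 Y81.2927 F1564
G01 X312.9145 Y77.8031 F1564
G01 X309.4249 Y72.5805 F1564
G01 X308.1995 Y66.4200 F1564
G01 X309.4249 Y60.2595 F1564
G01 X312.9145 Y55.0369 F1564
G01 X318.1371 Y51.5473 F1564
G01 X324.2976 Y50.3219 F1564
G01 X330.4581 Y51.5473 F1564
G01 X335.6807 Y55.0369 F1564
G01 X339.1703 Y60.2595 F1564
G01 X340.3957 Y66.4200 F1564
M5
G00 X64.4097 Y138.1825
M3 S532
G01 X24.0110 Y148.6848 F1564
G01 X34.5133 Y189.0835 F1564
G01 X74.9120 Y178.5812 F1564
G01 X64.4097 Y138.1825 F1564
M5
G00 X0.0000 Y0.0000

viewBox `0 0 347.2135 196.5657` with mm width/height → 1 unit = 1 mm. Flip: y_m = 196.5657 − y_svg.

**Shape 1** — `<circle>` circle, stroke `#ff0000` → score (S532, F1564). Machine vertices: (340.3957,66.4200) → (339.1703,72.5805) → (335.6807,77.8031) → (330.4581,81.2927) → (324.2976,82.5181) → (318.1371,81.2927) → (312.9145,77.8031) → (309.4249,72.5805) → (308.1995,66.4200) → (309.4249,60.2595) → (312.9145,55.0369) → (318.1371,51.5473) → (324.2976,50.3219) → (330.4581,51.5473) → (335.6807,55.0369) → (339.1703,60.2595) → (340.3957,66.4200). Closed: final G1 returns to the first vertex.

**Shape 2** — `<polygon>` regular polygon, stroke `#ff0000` → score (S532, F1564). Machine vertices: (64.4097,138.1825) → (24.0110,148.6848) → (34.5133,189.0835) → (74.9120,178.5812) → (64.4097,138.1825). Closed: final G1 returns to the first vertex.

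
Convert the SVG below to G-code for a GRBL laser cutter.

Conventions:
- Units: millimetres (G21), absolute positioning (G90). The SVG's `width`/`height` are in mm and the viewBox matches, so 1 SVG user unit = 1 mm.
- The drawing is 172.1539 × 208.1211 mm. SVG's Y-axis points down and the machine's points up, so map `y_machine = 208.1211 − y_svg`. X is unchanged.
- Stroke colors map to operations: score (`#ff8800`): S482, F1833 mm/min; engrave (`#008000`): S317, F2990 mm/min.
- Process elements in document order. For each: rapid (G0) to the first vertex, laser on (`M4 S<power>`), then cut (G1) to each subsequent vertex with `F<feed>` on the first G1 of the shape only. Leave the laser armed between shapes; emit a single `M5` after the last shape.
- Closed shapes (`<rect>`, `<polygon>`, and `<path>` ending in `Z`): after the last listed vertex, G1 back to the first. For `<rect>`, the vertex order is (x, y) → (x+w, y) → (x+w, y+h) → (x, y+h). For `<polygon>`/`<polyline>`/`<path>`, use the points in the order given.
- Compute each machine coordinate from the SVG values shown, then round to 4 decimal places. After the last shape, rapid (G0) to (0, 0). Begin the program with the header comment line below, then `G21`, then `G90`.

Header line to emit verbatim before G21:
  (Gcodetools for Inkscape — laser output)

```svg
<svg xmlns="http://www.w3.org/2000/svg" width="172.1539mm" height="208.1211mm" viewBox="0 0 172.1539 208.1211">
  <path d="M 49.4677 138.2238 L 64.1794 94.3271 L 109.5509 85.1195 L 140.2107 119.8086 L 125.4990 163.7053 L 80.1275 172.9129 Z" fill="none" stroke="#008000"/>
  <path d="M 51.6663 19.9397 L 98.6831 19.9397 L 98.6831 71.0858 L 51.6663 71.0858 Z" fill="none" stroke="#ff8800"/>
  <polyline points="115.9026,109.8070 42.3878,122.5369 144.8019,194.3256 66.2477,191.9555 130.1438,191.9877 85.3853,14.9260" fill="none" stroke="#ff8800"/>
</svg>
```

(Gcodetools for Inkscape — laser output)
G21
G90
G0 X49.4677 Y69.8973
M4 S317
G1 X64.1794 Y113.7940 F2990
G1 X109.5509 Y123.0016
G1 X140.2107 Y88.3125
G1 X125.4990 Y44.4158
G1 X80.1275 Y35.2082
G1 X49.4677 Y69.8973
G0 X51.6663 Y188.1814
M4 S482
G1 X98.6831 Y188.1814 F1833
G1 X98.6831 Y137.0353
G1 X51.6663 Y137.0353
G1 X51.6663 Y188.1814
G0 X115.9026 Y98.3141
M4 S482
G1 X42.3878 Y85.5842 F1833
G1 X144.8019 Y13.7955
G1 X66.2477 Y16.1656
G1 X130.1438 Y16.1334
G1 X85.3853 Y193.1951
M5
G0 X0.0000 Y0.0000

viewBox `0 0 172.1539 208.1211` with mm width/height → 1 unit = 1 mm. Flip: y_m = 208.1211 − y_svg.

**Shape 1** — `<path>` regular polygon, stroke `#008000` → engrave (S317, F2990). Machine vertices: (49.4677,69.8973) → (64.1794,113.7940) → (109.5509,123.0016) → (140.2107,88.3125) → (125.4990,44.4158) → (80.1275,35.2082) → (49.4677,69.8973). Closed: final G1 returns to the first vertex.

**Shape 2** — `<path>` rectangle, stroke `#ff8800` → score (S482, F1833). Machine vertices: (51.6663,188.1814) → (98.6831,188.1814) → (98.6831,137.0353) → (51.6663,137.0353) → (51.6663,188.1814). Closed: final G1 returns to the first vertex.

**Shape 3** — `<polyline>` open polyline, stroke `#ff8800` → score (S482, F1833). Machine vertices: (115.9026,98.3141) → (42.3878,85.5842) → (144.8019,13.7955) → (66.2477,16.1656) → (130.1438,16.1334) → (85.3853,193.1951). Open path.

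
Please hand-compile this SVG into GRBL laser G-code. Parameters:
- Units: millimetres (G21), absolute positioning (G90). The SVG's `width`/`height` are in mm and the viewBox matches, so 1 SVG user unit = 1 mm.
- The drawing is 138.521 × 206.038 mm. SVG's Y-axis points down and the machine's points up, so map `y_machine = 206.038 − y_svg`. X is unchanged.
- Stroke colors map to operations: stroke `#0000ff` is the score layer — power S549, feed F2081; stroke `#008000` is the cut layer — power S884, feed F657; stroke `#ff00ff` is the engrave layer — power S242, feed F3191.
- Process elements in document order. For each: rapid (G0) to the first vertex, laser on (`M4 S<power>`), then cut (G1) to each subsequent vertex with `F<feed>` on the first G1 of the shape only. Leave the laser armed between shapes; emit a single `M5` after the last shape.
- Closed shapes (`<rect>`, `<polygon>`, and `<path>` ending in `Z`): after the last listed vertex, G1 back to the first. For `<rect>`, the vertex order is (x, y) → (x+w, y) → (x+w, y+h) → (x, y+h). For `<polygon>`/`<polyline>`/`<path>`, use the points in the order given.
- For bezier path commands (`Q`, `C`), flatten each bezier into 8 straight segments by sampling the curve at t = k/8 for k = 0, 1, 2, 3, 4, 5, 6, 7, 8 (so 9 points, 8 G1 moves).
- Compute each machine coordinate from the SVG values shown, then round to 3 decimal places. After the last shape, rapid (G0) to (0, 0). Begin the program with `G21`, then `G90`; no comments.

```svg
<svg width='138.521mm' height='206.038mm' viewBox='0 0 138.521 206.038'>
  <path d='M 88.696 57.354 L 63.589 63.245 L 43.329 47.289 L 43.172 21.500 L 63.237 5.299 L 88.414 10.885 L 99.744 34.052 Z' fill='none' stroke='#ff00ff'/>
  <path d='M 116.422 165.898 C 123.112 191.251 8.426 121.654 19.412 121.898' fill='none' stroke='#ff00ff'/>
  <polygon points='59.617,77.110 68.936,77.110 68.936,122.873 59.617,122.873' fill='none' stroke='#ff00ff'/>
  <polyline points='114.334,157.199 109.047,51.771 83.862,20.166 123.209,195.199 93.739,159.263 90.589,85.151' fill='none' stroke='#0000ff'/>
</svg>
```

1 u = 1 mm; y_m = 206.038 − y.

[1] `<path>` regular polygon, #ff00ff→engrave S242 F3191: (88.696,148.684) → (63.589,142.793) → (43.329,158.749) → (43.172,184.538) → (63.237,200.739) → (88.414,195.153) → (99.744,171.986) → (88.696,148.684) (closed)

[2] `<path>` cubic bezier, #ff00ff→engrave S242 F3191: (116.422,40.140) → (113.724,34.762) → (102.542,36.354) → (85.771,42.985) → (66.306,52.724) → (47.043,63.640) → (30.876,73.803) → (20.701,81.280) → (19.412,84.140)

[3] `<polygon>` rectangle, #ff00ff→engrave S242 F3191: (59.617,128.928) → (68.936,128.928) → (68.936,83.165) → (59.617,83.165) → (59.617,128.928) (closed)

[4] `<polyline>` open polyline, #0000ff→score S549 F2081: (114.334,48.839) → (109.047,154.267) → (83.862,185.872) → (123.209,10.839) → (93.739,46.775) → (90.589,120.887)

G21
G90
G0 X88.696 Y148.684
M4 S242
G1 X63.589 Y142.793 F3191
G1 X43.329 Y158.749
G1 X43.172 Y184.538
G1 X63.237 Y200.739
G1 X88.414 Y195.153
G1 X99.744 Y171.986
G1 X88.696 Y148.684
G0 X116.422 Y40.140
M4 S242
G1 X113.724 Y34.762 F3191
G1 X102.542 Y36.354
G1 X85.771 Y42.985
G1 X66.306 Y52.724
G1 X47.043 Y63.640
G1 X30.876 Y73.803
G1 X20.701 Y81.280
G1 X19.412 Y84.140
G0 X59.617 Y128.928
M4 S242
G1 X68.936 Y128.928 F3191
G1 X68.936 Y83.165
G1 X59.617 Y83.165
G1 X59.617 Y128.928
G0 X114.334 Y48.839
M4 S549
G1 X109.047 Y154.267 F2081
G1 X83.862 Y185.872
G1 X123.209 Y10.839
G1 X93.739 Y46.775
G1 X90.589 Y120.887
M5
G0 X0.000 Y0.000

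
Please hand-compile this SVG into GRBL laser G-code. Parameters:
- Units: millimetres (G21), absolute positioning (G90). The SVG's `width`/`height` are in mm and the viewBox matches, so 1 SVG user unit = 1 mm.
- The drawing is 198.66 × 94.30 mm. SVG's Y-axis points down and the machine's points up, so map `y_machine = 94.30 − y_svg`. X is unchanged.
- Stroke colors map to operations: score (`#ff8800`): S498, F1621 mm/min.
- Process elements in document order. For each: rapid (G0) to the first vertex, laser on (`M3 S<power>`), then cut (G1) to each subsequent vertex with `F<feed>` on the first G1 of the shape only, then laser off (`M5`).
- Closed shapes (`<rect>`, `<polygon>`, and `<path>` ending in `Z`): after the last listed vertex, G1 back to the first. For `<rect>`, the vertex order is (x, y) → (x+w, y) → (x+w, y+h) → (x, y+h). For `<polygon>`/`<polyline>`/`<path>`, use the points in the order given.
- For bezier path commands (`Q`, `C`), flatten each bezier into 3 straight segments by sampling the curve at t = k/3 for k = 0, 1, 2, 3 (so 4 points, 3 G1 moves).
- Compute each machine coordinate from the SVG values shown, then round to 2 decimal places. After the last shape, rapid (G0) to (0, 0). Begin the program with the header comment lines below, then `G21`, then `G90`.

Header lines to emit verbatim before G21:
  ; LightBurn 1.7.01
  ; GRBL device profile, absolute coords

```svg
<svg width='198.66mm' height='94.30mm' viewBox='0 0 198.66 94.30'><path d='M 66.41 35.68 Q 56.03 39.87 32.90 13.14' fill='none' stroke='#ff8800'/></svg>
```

; LightBurn 1.7.01
; GRBL device profile, absolute coords
G21
G90
G0 X66.41 Y58.62
M3 S498
G1 X58.07 Y59.26 F1621
G1 X46.90 Y66.78
G1 X32.90 Y81.16
M5
G0 X0.00 Y0.00

1 u = 1 mm; y_m = 94.30 − y.

[1] `<path>` quadratic bezier, #ff8800→score S498 F1621: (66.41,58.62) → (58.07,59.26) → (46.90,66.78) → (32.90,81.16)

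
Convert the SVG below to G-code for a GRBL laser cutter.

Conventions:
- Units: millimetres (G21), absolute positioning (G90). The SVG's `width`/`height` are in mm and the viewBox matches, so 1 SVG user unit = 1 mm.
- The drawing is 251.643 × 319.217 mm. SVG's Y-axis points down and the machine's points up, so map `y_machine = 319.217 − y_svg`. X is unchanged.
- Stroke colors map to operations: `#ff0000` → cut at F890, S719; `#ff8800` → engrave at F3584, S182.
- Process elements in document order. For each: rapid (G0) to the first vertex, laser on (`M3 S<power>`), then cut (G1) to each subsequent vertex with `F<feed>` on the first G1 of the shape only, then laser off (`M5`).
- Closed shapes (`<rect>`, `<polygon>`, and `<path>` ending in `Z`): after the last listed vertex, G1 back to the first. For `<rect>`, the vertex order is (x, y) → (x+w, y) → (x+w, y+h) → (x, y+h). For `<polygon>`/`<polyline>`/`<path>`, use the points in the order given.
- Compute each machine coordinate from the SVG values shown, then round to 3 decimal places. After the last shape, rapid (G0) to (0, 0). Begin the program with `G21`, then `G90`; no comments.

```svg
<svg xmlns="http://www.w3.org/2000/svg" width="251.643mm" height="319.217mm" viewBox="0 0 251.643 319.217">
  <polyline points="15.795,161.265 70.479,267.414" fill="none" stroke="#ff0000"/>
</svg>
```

Since the viewBox matches the mm dimensions, user units are millimetres directly. The only transform is the Y-flip y_m = 319.217 − y_svg.

Shape 1 is a line segment drawn with `<polyline>`. Its stroke #ff0000 means cut at S719, F890. After flipping Y the toolpath is (15.795,157.952) → (70.479,51.803).

G21
G90
G0 X15.795 Y157.952
M3 S719
G1 X70.479 Y51.803 F890
M5
G0 X0.000 Y0.000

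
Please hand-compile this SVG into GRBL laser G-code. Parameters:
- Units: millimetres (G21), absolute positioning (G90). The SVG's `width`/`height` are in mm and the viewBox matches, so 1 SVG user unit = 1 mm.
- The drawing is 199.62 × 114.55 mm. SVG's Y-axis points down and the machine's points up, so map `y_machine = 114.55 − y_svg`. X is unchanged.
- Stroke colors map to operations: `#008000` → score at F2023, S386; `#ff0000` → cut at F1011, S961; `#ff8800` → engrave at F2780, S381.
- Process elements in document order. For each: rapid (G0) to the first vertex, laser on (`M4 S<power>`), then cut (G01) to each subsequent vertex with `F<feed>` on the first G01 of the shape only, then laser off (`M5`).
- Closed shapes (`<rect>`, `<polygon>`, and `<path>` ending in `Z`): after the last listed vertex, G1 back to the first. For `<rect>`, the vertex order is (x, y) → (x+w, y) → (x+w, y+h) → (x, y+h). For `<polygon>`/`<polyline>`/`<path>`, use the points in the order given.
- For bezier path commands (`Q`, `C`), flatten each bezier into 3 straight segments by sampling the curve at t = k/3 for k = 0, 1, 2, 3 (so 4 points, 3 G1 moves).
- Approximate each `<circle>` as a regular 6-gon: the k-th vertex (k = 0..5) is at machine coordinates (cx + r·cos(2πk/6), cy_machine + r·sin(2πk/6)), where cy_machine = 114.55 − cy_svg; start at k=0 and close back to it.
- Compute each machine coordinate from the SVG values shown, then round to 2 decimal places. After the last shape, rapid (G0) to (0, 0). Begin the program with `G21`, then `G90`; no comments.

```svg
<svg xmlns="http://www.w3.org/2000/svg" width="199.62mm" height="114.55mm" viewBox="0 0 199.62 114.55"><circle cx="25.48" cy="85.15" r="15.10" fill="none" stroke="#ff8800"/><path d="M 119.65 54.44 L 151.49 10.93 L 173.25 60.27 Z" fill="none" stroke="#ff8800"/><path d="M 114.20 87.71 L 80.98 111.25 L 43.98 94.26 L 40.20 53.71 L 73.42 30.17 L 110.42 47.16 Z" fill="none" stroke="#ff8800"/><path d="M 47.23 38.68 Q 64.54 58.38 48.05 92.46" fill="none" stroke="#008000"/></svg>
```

1 u = 1 mm; y_m = 114.55 − y.

[1] `<circle>` circle, #ff8800→engrave S381 F2780: (40.58,29.40) → (33.03,42.48) → (17.93,42.48) → (10.38,29.40) → (17.93,16.32) → (33.03,16.32) → (40.58,29.40) (closed)

[2] `<path>` regular polygon, #ff8800→engrave S381 F2780: (119.65,60.11) → (151.49,103.62) → (173.25,54.28) → (119.65,60.11) (closed)

[3] `<path>` regular polygon, #ff8800→engrave S381 F2780: (114.20,26.84) → (80.98,3.30) → (43.98,20.29) → (40.20,60.84) → (73.42,84.38) → (110.42,67.39) → (114.20,26.84) (closed)

[4] `<path>` quadratic bezier, #008000→score S386 F2023: (47.23,75.87) → (55.01,61.14) → (55.29,43.21) → (48.05,22.09)

G21
G90
G0 X40.58 Y29.40
M4 S381
G01 X33.03 Y42.48 F2780
G01 X17.93 Y42.48
G01 X10.38 Y29.40
G01 X17.93 Y16.32
G01 X33.03 Y16.32
G01 X40.58 Y29.40
M5
G0 X119.65 Y60.11
M4 S381
G01 X151.49 Y103.62 F2780
G01 X173.25 Y54.28
G01 X119.65 Y60.11
M5
G0 X114.20 Y26.84
M4 S381
G01 X80.98 Y3.30 F2780
G01 X43.98 Y20.29
G01 X40.20 Y60.84
G01 X73.42 Y84.38
G01 X110.42 Y67.39
G01 X114.20 Y26.84
M5
G0 X47.23 Y75.87
M4 S386
G01 X55.01 Y61.14 F2023
G01 X55.29 Y43.21
G01 X48.05 Y22.09
M5
G0 X0.00 Y0.00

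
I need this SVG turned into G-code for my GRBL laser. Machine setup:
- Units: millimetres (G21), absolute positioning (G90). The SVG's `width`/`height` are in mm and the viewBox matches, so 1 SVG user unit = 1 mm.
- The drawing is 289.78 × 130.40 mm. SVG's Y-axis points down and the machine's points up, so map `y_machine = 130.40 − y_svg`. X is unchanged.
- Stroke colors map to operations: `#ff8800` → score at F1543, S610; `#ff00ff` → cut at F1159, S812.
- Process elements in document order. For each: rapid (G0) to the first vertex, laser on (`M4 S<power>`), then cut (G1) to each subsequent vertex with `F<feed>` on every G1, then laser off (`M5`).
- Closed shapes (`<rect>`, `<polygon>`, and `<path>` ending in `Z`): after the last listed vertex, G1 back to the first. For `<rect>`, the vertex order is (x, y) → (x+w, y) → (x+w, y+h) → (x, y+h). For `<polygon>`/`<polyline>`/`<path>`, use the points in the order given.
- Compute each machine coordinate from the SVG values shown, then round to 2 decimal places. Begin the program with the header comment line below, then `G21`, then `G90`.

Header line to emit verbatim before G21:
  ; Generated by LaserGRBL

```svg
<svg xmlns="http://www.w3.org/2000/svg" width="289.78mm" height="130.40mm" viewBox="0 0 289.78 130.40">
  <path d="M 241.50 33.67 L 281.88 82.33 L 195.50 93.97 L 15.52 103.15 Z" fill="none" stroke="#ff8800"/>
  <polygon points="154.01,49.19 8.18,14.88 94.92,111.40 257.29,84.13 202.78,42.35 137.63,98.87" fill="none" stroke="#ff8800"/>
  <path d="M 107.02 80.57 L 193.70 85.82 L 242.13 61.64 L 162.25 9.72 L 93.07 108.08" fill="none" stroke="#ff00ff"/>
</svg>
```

; Generated by LaserGRBL
G21
G90
G0 X241.50 Y96.73
M4 S610
G1 X281.88 Y48.07 F1543
G1 X195.50 Y36.43 F1543
G1 X15.52 Y27.25 F1543
G1 X241.50 Y96.73 F1543
M5
G0 X154.01 Y81.21
M4 S610
G1 X8.18 Y115.52 F1543
G1 X94.92 Y19.00 F1543
G1 X257.29 Y46.27 F1543
G1 X202.78 Y88.05 F1543
G1 X137.63 Y31.53 F1543
G1 X154.01 Y81.21 F1543
M5
G0 X107.02 Y49.83
M4 S812
G1 X193.70 Y44.58 F1159
G1 X242.13 Y68.76 F1159
G1 X162.25 Y120.68 F1159
G1 X93.07 Y22.32 F1159
M5

Since the viewBox matches the mm dimensions, user units are millimetres directly. The only transform is the Y-flip y_m = 130.40 − y_svg.

Shape 1 is a closed polygon drawn with `<path>`. Its stroke #ff8800 means score at S610, F1543. After flipping Y the toolpath is (241.50,96.73) → (281.88,48.07) → (195.50,36.43) → (15.52,27.25) → (241.50,96.73), returning to the start.

Shape 2 is a closed polygon drawn with `<polygon>`. Its stroke #ff8800 means score at S610, F1543. After flipping Y the toolpath is (154.01,81.21) → (8.18,115.52) → (94.92,19.00) → (257.29,46.27) → (202.78,88.05) → (137.63,31.53) → (154.01,81.21), returning to the start.

Shape 3 is a open polyline drawn with `<path>`. Its stroke #ff00ff means cut at S812, F1159. After flipping Y the toolpath is (107.02,49.83) → (193.70,44.58) → (242.13,68.76) → (162.25,120.68) → (93.07,22.32).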